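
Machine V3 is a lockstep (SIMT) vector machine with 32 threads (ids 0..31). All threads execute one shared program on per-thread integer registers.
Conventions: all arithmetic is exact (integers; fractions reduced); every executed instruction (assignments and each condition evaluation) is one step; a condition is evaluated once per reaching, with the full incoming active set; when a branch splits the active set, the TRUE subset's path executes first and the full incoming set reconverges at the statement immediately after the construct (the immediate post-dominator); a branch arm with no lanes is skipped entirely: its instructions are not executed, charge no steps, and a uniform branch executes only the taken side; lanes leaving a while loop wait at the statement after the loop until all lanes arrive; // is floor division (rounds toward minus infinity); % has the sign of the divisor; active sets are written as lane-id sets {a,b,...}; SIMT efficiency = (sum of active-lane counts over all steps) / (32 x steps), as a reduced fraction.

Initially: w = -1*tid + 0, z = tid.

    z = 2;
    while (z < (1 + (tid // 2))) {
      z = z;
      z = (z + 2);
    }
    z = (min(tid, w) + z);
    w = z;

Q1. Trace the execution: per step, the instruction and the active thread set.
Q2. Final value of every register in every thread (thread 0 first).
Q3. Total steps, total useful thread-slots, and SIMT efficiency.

step 0: z <- 2                       {0,1,2,3,4,5,6,7,8,9,10,11,12,13,14,15,16,17,18,19,20,21,22,23,24,25,26,27,28,29,30,31}
step 1: eval (z < (1 + (tid // 2)))  {0,1,2,3,4,5,6,7,8,9,10,11,12,13,14,15,16,17,18,19,20,21,22,23,24,25,26,27,28,29,30,31}
step 2: z <- z                       {4,5,6,7,8,9,10,11,12,13,14,15,16,17,18,19,20,21,22,23,24,25,26,27,28,29,30,31}
step 3: z <- (z + 2)                 {4,5,6,7,8,9,10,11,12,13,14,15,16,17,18,19,20,21,22,23,24,25,26,27,28,29,30,31}
step 4: eval (z < (1 + (tid // 2)))  {4,5,6,7,8,9,10,11,12,13,14,15,16,17,18,19,20,21,22,23,24,25,26,27,28,29,30,31}
step 5: z <- z                       {8,9,10,11,12,13,14,15,16,17,18,19,20,21,22,23,24,25,26,27,28,29,30,31}
step 6: z <- (z + 2)                 {8,9,10,11,12,13,14,15,16,17,18,19,20,21,22,23,24,25,26,27,28,29,30,31}
step 7: eval (z < (1 + (tid // 2)))  {8,9,10,11,12,13,14,15,16,17,18,19,20,21,22,23,24,25,26,27,28,29,30,31}
step 8: z <- z                       {12,13,14,15,16,17,18,19,20,21,22,23,24,25,26,27,28,29,30,31}
step 9: z <- (z + 2)                 {12,13,14,15,16,17,18,19,20,21,22,23,24,25,26,27,28,29,30,31}
step 10: eval (z < (1 + (tid // 2)))  {12,13,14,15,16,17,18,19,20,21,22,23,24,25,26,27,28,29,30,31}
step 11: z <- z                       {16,17,18,19,20,21,22,23,24,25,26,27,28,29,30,31}
step 12: z <- (z + 2)                 {16,17,18,19,20,21,22,23,24,25,26,27,28,29,30,31}
step 13: eval (z < (1 + (tid // 2)))  {16,17,18,19,20,21,22,23,24,25,26,27,28,29,30,31}
step 14: z <- z                       {20,21,22,23,24,25,26,27,28,29,30,31}
step 15: z <- (z + 2)                 {20,21,22,23,24,25,26,27,28,29,30,31}
step 16: eval (z < (1 + (tid // 2)))  {20,21,22,23,24,25,26,27,28,29,30,31}
step 17: z <- z                       {24,25,26,27,28,29,30,31}
step 18: z <- (z + 2)                 {24,25,26,27,28,29,30,31}
step 19: eval (z < (1 + (tid // 2)))  {24,25,26,27,28,29,30,31}
step 20: z <- z                       {28,29,30,31}
step 21: z <- (z + 2)                 {28,29,30,31}
step 22: eval (z < (1 + (tid // 2)))  {28,29,30,31}
step 23: z <- (min(tid, w) + z)       {0,1,2,3,4,5,6,7,8,9,10,11,12,13,14,15,16,17,18,19,20,21,22,23,24,25,26,27,28,29,30,31}
step 24: w <- z                       {0,1,2,3,4,5,6,7,8,9,10,11,12,13,14,15,16,17,18,19,20,21,22,23,24,25,26,27,28,29,30,31}

Answer: 25 steps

w: 2,1,0,-1,0,-1,-2,-3,-2,-3,-4,-5,-4,-5,-6,-7,-6,-7,-8,-9,-8,-9,-10,-11,-10,-11,-12,-13,-12,-13,-14,-15
z: 2,1,0,-1,0,-1,-2,-3,-2,-3,-4,-5,-4,-5,-6,-7,-6,-7,-8,-9,-8,-9,-10,-11,-10,-11,-12,-13,-12,-13,-14,-15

steps = 25; useful = 464; efficiency = 464/800 = 29/50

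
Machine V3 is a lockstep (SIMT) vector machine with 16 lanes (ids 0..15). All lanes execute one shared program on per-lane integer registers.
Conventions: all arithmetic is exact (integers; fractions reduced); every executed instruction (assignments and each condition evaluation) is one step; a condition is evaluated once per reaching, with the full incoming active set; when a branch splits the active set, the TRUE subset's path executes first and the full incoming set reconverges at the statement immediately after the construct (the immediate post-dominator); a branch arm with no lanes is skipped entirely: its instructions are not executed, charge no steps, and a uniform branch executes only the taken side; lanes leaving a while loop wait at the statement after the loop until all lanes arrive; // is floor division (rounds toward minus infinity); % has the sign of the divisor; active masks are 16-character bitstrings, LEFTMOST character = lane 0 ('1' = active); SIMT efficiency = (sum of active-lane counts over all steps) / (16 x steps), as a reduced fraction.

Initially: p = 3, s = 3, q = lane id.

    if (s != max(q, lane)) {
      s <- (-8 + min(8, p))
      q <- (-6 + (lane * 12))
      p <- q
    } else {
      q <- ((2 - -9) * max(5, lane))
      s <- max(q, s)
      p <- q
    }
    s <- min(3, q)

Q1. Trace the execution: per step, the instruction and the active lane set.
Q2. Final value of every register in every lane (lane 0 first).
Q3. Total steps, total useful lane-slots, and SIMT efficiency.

step 0: eval (s != max(q, lane))     1111111111111111
step 1: s <- (-8 + min(8, p))        1110111111111111
step 2: q <- (-6 + (lane * 12))      1110111111111111
step 3: p <- q                       1110111111111111
step 4: q <- ((2 - -9) * max(5, lane)) 0001000000000000
step 5: s <- max(q, s)               0001000000000000
step 6: p <- q                       0001000000000000
step 7: s <- min(3, q)               1111111111111111

Answer: 8 steps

p: -6,6,18,55,42,54,66,78,90,102,114,126,138,150,162,174
s: -6,3,3,3,3,3,3,3,3,3,3,3,3,3,3,3
q: -6,6,18,55,42,54,66,78,90,102,114,126,138,150,162,174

steps = 8; useful = 80; efficiency = 80/128 = 5/8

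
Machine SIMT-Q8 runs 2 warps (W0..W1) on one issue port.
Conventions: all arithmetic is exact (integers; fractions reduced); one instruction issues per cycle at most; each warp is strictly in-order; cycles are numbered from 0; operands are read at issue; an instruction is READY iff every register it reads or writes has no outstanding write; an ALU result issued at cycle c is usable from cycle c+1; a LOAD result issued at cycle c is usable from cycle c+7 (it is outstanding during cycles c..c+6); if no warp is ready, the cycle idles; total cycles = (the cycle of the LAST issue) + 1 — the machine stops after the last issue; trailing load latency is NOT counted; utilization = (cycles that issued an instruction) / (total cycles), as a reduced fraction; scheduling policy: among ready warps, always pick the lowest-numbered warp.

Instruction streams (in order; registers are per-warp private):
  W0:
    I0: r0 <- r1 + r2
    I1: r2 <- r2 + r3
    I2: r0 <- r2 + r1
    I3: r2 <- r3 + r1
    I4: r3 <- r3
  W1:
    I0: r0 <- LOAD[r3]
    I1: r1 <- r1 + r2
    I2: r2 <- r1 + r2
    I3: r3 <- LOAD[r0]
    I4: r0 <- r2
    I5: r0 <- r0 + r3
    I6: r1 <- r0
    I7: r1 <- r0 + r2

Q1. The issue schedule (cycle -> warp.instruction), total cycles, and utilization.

cycle 0: W0.I0
cycle 1: W0.I1
cycle 2: W0.I2
cycle 3: W0.I3
cycle 4: W0.I4
cycle 5: W1.I0
cycle 6: W1.I1
cycle 7: W1.I2
cycle 8: idle
cycle 9: idle
cycle 10: idle
cycle 11: idle
cycle 12: W1.I3
cycle 13: W1.I4
cycle 14: idle
cycle 15: idle
cycle 16: idle
cycle 17: idle
cycle 18: idle
cycle 19: W1.I5
cycle 20: W1.I6
cycle 21: W1.I7

Answer: 22 cycles, utilization 13/22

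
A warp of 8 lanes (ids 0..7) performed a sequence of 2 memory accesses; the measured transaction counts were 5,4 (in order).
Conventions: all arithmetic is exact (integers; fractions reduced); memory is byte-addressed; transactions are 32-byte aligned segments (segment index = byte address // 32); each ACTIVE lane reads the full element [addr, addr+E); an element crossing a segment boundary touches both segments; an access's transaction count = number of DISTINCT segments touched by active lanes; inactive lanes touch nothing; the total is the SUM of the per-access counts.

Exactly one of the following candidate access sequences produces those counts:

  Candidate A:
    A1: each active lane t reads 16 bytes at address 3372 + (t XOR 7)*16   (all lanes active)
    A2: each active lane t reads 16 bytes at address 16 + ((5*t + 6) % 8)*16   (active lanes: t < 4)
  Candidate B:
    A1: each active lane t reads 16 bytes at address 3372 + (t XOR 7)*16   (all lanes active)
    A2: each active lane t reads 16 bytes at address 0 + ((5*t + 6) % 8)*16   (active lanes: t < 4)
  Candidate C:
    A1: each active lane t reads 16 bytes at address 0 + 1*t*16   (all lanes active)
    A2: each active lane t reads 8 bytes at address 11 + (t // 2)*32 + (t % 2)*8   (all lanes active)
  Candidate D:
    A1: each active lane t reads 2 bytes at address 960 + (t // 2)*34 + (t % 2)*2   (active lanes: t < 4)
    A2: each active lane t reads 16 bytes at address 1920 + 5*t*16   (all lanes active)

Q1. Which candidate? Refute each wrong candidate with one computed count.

A: A2 gives 3 transactions, not 4
C: A1 gives 4 transactions, not 5
D: A1 gives 2 transactions, not 5
B: all counts match (5,4)

Answer: B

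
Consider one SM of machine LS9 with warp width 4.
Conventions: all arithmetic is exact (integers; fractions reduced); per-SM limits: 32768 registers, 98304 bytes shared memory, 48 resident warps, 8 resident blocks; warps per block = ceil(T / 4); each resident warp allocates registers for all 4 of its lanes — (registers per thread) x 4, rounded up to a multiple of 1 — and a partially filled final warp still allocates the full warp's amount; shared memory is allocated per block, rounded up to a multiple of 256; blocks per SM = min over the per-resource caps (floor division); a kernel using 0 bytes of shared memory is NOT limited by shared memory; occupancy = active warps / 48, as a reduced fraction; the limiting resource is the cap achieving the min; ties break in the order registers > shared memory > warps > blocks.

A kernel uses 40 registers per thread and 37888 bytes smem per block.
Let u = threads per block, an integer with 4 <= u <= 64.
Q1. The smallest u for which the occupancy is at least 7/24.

Answer: u = 25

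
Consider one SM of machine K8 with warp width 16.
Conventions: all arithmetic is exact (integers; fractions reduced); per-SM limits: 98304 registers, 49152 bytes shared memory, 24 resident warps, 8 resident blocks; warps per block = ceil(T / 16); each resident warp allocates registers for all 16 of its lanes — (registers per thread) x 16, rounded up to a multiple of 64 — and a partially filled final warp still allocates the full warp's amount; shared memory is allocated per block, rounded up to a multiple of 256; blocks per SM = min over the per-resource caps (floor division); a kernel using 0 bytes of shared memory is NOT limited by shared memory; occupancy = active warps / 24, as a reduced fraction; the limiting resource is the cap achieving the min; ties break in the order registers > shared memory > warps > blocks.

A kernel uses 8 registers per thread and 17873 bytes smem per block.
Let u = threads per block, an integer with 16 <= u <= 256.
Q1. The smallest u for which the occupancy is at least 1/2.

Answer: u = 81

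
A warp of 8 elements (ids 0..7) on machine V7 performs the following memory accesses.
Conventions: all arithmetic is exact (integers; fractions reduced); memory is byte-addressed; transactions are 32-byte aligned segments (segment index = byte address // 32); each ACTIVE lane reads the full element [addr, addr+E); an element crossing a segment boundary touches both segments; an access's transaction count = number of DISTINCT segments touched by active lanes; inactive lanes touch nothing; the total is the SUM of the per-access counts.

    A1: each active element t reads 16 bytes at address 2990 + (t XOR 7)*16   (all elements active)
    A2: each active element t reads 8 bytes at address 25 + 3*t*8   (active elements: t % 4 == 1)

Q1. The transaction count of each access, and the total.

A1: 5 transactions
A2: 2 transactions

Answer: 5,2; total 7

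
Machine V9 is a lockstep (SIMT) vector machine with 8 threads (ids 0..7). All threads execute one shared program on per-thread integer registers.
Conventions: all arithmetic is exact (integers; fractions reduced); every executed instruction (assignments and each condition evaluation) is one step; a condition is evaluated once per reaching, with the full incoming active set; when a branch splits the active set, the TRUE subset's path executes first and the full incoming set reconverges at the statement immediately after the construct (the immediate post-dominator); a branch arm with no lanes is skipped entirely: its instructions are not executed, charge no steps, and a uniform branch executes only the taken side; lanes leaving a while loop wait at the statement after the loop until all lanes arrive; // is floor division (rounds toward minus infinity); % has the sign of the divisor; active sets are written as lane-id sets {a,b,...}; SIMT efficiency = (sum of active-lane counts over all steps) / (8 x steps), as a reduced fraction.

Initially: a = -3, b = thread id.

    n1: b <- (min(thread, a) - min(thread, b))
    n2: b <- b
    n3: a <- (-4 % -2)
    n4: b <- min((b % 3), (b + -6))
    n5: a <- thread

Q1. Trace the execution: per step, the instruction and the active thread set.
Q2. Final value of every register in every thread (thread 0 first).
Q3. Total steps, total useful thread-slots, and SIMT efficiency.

step 0: b <- (min(thread, a) - min(thread, b)) {0,1,2,3,4,5,6,7}
step 1: b <- b                       {0,1,2,3,4,5,6,7}
step 2: a <- (-4 % -2)               {0,1,2,3,4,5,6,7}
step 3: b <- min((b % 3), (b + -6))  {0,1,2,3,4,5,6,7}
step 4: a <- thread                  {0,1,2,3,4,5,6,7}

Answer: 5 steps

a: 0,1,2,3,4,5,6,7
b: -9,-10,-11,-12,-13,-14,-15,-16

steps = 5; useful = 40; efficiency = 40/40 = 1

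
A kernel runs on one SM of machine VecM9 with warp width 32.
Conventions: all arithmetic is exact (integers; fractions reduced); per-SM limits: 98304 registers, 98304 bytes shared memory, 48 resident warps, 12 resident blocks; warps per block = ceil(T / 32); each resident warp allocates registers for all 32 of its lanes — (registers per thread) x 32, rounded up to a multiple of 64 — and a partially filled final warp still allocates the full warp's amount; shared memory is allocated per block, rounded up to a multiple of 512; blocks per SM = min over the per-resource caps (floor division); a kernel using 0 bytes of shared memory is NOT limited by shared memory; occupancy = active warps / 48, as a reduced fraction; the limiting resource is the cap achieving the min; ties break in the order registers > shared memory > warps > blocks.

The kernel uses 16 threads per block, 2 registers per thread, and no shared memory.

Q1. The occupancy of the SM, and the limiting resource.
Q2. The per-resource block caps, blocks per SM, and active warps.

Answer: occupancy 1/4, limited by blocks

registers: 1536 blocks
shared memory: no limit (kernel uses none)
warps: 48 blocks
blocks: 12 blocks

Answer: 12 blocks, 12 active warps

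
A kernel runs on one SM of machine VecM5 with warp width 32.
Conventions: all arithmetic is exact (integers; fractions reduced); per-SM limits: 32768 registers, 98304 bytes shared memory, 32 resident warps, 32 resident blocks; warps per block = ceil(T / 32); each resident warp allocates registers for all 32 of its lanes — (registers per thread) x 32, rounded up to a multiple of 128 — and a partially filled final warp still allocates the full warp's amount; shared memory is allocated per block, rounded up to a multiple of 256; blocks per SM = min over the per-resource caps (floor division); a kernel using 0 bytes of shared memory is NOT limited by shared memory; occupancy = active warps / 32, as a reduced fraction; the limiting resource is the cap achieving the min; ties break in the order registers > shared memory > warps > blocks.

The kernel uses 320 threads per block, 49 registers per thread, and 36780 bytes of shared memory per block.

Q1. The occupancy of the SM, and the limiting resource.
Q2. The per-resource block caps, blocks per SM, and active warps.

Answer: occupancy 5/16, limited by registers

registers: 1 block
shared memory: 2 blocks
warps: 3 blocks
blocks: 32 blocks

Answer: 1 block, 10 active warps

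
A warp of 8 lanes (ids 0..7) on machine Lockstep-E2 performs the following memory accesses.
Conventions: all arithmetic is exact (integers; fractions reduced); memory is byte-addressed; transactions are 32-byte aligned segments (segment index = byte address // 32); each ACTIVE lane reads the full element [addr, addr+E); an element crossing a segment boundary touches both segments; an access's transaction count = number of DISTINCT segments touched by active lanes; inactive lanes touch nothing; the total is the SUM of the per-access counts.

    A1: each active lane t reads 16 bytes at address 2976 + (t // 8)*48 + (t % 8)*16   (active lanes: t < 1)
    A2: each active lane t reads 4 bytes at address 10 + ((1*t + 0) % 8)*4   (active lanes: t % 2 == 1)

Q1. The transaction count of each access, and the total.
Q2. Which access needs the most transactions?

A1: 1 transaction
A2: 2 transactions

Answer: 1,2; total 3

Answer: A2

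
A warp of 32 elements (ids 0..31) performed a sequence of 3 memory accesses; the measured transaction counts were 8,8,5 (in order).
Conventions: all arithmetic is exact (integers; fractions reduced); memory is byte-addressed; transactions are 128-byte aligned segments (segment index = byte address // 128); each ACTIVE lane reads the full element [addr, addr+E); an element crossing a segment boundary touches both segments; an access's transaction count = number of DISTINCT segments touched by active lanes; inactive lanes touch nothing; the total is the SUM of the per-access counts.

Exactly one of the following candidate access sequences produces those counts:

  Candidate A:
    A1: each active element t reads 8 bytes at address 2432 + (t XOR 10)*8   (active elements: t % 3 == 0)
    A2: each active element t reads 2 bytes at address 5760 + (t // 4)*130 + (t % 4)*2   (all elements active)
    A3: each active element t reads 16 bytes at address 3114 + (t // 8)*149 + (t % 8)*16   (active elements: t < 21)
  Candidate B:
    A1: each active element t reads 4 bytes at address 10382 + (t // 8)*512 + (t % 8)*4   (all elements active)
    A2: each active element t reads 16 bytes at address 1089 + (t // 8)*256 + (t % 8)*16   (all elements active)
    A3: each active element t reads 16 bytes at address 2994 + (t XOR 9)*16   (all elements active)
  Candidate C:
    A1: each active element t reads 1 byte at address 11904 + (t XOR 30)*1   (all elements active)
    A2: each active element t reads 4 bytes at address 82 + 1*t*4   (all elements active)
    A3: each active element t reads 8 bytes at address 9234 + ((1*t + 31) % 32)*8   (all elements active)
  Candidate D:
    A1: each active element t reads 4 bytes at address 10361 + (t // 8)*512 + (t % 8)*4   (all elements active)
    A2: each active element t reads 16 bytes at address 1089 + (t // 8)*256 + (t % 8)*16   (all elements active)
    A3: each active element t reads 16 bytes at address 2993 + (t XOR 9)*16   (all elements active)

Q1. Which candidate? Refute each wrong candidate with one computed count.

A: A1 gives 2 transactions, not 8
B: A1 gives 4 transactions, not 8
C: A1 gives 1 transaction, not 8
D: all counts match (8,8,5)

Answer: D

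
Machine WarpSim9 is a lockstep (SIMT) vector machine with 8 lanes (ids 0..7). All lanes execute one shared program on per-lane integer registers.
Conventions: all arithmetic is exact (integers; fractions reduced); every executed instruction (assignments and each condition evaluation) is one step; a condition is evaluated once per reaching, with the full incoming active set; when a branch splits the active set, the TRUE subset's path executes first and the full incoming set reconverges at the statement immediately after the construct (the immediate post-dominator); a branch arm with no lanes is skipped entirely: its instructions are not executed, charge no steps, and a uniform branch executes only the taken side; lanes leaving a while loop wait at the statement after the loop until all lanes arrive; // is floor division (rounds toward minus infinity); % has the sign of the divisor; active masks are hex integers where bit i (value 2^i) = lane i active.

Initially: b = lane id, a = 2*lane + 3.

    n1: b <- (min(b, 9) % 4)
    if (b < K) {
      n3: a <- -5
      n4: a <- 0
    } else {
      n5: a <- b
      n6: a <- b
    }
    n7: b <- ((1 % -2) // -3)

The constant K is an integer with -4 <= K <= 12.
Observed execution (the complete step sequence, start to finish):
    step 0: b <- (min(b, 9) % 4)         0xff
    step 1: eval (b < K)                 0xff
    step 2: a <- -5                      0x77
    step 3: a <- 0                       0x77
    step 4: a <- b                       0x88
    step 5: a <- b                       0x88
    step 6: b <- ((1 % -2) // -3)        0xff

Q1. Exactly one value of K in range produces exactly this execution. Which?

Answer: K = 3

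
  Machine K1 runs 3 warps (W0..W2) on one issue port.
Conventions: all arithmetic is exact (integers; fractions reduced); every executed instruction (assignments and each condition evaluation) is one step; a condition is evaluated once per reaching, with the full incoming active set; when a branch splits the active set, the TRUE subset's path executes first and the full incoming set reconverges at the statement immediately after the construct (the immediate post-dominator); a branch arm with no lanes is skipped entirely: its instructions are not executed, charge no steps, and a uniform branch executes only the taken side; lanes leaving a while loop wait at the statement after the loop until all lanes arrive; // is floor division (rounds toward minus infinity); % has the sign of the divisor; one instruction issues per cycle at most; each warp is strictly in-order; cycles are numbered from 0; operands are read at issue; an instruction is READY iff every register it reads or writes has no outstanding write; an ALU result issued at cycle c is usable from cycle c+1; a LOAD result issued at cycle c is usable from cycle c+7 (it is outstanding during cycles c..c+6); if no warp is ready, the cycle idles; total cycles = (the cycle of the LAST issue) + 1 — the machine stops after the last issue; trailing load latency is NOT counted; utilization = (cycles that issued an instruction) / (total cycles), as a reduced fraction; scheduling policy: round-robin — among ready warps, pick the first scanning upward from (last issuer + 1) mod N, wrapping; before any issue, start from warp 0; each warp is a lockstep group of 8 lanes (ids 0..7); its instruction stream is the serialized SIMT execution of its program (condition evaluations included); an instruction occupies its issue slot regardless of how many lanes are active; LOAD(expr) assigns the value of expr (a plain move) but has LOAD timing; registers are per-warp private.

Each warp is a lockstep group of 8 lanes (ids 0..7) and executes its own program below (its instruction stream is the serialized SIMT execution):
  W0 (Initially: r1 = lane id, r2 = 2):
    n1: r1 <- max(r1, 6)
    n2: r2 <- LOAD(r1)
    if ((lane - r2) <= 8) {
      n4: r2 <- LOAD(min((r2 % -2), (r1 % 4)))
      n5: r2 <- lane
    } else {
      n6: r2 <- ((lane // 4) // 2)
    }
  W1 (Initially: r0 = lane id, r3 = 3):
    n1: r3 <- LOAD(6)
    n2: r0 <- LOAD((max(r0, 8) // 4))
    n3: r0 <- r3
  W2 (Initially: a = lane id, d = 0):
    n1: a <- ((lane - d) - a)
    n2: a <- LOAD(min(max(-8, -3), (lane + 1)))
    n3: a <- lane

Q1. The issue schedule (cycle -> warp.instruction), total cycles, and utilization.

cycle 0: W0.I0
cycle 1: W1.I0
cycle 2: W2.I0
cycle 3: W0.I1
cycle 4: W1.I1
cycle 5: W2.I1
cycle 6: idle
cycle 7: idle
cycle 8: idle
cycle 9: idle
cycle 10: W0.I2
cycle 11: W1.I2
cycle 12: W2.I2
cycle 13: W0.I3
cycle 14: idle
cycle 15: idle
cycle 16: idle
cycle 17: idle
cycle 18: idle
cycle 19: idle
cycle 20: W0.I4

Answer: 21 cycles, utilization 11/21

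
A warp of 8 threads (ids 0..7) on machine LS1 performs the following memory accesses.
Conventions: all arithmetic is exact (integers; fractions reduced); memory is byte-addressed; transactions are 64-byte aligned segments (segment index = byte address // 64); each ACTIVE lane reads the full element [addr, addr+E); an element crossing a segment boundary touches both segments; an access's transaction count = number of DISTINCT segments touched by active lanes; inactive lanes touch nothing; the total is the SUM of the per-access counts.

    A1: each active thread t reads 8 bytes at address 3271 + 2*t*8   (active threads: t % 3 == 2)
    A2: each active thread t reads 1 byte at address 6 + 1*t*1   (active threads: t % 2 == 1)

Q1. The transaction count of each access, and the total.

A1: 2 transactions
A2: 1 transaction

Answer: 2,1; total 3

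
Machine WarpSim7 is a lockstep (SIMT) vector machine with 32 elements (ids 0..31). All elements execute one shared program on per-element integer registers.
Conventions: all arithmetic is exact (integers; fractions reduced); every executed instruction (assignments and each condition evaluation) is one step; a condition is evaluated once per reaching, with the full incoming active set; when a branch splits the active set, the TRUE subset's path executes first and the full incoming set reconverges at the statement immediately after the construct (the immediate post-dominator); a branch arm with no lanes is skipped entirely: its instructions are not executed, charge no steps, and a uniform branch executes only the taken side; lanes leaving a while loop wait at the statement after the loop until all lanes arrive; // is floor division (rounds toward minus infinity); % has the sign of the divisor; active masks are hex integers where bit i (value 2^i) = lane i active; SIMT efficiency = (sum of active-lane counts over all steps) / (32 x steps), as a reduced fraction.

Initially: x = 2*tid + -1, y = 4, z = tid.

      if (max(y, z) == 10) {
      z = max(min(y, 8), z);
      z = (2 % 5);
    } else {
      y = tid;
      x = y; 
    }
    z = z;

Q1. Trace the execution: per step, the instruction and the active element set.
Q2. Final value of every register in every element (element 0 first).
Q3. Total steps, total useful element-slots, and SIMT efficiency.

step 0: eval (max(y, z) == 10)       0xffffffff
step 1: z <- max(min(y, 8), z)       0x00000400
step 2: z <- (2 % 5)                 0x00000400
step 3: y <- tid                     0xfffffbff
step 4: x <- y                       0xfffffbff
step 5: z <- z                       0xffffffff

Answer: 6 steps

x: 0,1,2,3,4,5,6,7,8,9,19,11,12,13,14,15,16,17,18,19,20,21,22,23,24,25,26,27,28,29,30,31
y: 0,1,2,3,4,5,6,7,8,9,4,11,12,13,14,15,16,17,18,19,20,21,22,23,24,25,26,27,28,29,30,31
z: 0,1,2,3,4,5,6,7,8,9,2,11,12,13,14,15,16,17,18,19,20,21,22,23,24,25,26,27,28,29,30,31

steps = 6; useful = 128; efficiency = 128/192 = 2/3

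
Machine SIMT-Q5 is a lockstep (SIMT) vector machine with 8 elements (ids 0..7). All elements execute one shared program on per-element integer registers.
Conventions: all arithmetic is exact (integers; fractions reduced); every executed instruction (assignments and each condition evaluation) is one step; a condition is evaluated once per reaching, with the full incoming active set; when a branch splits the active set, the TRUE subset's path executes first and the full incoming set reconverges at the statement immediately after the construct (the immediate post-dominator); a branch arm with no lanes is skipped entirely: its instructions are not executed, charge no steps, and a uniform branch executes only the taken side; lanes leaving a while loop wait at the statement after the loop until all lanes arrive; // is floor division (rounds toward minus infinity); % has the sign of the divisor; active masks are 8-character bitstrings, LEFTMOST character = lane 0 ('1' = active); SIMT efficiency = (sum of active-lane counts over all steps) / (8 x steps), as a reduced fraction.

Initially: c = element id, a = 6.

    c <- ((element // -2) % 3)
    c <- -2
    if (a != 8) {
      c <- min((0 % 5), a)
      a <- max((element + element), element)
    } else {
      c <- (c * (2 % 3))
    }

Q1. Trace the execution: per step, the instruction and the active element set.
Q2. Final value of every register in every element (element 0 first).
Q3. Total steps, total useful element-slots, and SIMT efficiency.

step 0: c <- ((element // -2) % 3)   11111111
step 1: c <- -2                      11111111
step 2: eval (a != 8)                11111111
step 3: c <- min((0 % 5), a)         11111111
step 4: a <- max((element + element), element) 11111111

Answer: 5 steps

c: 0,0,0,0,0,0,0,0
a: 0,2,4,6,8,10,12,14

steps = 5; useful = 40; efficiency = 40/40 = 1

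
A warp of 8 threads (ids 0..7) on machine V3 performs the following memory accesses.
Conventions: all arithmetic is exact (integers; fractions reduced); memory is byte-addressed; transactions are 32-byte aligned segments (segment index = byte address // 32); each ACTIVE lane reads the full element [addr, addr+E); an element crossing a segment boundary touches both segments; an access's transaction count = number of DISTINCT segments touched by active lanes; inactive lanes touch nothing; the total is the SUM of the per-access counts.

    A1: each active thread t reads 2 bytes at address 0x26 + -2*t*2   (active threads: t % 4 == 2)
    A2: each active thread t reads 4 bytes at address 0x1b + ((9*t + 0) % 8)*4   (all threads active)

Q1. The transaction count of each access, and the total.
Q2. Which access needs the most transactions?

A1: 1 transaction
A2: 2 transactions

Answer: 1,2; total 3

Answer: A2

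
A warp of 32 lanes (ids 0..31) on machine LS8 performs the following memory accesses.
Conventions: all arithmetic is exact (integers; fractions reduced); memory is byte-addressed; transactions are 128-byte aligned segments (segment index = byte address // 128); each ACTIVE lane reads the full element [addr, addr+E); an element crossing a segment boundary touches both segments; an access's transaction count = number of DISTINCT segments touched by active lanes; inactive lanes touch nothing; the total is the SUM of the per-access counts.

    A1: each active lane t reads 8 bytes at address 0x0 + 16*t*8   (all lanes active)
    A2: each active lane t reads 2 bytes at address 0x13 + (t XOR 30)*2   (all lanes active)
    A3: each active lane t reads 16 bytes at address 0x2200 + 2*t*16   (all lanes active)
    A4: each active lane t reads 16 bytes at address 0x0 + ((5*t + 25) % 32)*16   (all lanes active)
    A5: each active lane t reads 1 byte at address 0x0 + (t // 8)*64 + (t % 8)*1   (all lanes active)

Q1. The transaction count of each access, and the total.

A1: 32 transactions
A2: 1 transaction
A3: 8 transactions
A4: 4 transactions
A5: 2 transactions

Answer: 32,1,8,4,2; total 47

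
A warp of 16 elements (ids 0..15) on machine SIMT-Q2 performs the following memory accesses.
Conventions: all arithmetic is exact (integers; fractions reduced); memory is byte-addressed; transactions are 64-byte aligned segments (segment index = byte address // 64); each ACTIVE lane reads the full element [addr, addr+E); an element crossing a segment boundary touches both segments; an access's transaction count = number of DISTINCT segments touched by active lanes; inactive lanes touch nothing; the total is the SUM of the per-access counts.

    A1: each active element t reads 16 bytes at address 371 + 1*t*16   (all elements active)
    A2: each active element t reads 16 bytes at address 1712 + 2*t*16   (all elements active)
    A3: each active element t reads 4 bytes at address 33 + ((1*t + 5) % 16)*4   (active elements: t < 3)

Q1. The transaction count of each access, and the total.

A1: 5 transactions
A2: 9 transactions
A3: 2 transactions

Answer: 5,9,2; total 16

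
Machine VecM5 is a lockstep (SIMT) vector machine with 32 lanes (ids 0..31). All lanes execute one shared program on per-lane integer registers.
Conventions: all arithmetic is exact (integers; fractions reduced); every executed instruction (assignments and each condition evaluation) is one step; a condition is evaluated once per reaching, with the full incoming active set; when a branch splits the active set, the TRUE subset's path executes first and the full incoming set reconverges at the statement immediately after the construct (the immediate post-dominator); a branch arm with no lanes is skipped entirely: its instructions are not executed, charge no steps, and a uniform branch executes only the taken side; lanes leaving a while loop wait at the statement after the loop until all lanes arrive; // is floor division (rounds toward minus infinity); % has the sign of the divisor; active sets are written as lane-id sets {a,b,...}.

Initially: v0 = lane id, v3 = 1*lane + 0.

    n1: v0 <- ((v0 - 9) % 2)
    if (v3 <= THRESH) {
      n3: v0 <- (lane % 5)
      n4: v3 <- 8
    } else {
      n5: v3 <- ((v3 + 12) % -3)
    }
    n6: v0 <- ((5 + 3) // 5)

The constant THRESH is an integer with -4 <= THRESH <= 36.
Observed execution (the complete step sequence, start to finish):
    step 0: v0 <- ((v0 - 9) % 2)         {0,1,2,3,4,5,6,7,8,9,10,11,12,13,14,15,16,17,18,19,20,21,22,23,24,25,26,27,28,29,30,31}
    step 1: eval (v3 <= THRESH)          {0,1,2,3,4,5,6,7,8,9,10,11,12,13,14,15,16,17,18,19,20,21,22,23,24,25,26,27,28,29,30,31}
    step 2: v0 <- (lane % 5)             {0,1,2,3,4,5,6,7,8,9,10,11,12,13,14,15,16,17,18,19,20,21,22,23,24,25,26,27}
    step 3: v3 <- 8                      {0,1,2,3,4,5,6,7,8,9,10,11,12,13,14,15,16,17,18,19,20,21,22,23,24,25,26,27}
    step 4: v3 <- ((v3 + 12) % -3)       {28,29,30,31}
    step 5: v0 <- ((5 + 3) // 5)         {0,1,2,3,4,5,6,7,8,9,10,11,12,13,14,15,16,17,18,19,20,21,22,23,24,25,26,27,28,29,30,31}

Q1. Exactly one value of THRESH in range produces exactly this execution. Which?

Answer: THRESH = 27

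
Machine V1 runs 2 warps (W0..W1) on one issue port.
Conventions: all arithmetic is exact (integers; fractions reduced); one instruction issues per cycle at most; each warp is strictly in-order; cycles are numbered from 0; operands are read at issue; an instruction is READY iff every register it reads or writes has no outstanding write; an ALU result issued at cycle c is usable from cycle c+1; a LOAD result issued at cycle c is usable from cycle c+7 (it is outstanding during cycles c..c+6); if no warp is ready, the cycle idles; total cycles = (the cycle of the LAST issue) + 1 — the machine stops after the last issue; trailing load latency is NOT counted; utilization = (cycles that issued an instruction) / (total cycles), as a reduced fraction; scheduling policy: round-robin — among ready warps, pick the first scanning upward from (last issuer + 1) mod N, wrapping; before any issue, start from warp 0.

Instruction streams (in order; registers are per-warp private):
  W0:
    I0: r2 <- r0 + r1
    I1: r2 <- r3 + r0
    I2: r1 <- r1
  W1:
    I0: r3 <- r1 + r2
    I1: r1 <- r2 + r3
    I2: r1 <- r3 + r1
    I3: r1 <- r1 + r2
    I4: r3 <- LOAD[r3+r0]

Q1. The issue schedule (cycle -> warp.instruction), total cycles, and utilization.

cycle 0: W0.I0
cycle 1: W1.I0
cycle 2: W0.I1
cycle 3: W1.I1
cycle 4: W0.I2
cycle 5: W1.I2
cycle 6: W1.I3
cycle 7: W1.I4

Answer: 8 cycles, utilization 1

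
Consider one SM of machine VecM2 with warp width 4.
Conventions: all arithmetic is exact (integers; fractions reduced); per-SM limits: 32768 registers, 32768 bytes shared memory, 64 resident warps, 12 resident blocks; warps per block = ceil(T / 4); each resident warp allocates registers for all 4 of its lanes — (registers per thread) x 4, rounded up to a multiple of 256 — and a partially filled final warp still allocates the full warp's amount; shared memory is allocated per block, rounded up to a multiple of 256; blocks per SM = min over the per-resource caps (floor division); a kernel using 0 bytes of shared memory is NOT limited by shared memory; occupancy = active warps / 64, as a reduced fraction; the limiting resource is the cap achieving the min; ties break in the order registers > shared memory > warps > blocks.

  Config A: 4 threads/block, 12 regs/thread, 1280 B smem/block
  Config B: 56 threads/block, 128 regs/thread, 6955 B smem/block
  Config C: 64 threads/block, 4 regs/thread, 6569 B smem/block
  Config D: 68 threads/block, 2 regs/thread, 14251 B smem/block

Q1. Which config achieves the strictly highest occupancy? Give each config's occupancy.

occupancies: A 3/16, B 7/8, C 1, D 17/32

Answer: C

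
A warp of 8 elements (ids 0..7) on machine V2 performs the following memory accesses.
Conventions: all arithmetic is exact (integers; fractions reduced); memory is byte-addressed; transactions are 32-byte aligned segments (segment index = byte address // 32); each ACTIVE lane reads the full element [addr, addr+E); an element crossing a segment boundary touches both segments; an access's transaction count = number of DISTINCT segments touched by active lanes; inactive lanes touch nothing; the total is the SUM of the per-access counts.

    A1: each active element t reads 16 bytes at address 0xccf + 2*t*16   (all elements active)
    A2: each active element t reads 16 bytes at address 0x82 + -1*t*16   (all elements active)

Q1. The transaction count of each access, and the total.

A1: 8 transactions
A2: 5 transactions

Answer: 8,5; total 13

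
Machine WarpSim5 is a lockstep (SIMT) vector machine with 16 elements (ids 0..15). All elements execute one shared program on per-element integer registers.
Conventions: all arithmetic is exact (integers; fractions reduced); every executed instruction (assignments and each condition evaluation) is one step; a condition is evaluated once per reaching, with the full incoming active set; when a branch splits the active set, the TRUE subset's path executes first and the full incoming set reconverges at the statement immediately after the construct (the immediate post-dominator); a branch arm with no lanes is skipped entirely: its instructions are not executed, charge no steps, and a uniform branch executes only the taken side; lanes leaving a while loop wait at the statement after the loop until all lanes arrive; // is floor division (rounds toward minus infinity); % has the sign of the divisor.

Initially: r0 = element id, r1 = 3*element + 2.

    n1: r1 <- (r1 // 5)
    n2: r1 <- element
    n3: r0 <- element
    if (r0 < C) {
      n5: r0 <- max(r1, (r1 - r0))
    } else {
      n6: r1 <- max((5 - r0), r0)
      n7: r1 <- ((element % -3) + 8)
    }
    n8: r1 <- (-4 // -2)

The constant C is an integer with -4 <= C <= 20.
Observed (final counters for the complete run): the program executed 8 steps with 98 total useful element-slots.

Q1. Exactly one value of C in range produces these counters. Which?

Answer: C = 14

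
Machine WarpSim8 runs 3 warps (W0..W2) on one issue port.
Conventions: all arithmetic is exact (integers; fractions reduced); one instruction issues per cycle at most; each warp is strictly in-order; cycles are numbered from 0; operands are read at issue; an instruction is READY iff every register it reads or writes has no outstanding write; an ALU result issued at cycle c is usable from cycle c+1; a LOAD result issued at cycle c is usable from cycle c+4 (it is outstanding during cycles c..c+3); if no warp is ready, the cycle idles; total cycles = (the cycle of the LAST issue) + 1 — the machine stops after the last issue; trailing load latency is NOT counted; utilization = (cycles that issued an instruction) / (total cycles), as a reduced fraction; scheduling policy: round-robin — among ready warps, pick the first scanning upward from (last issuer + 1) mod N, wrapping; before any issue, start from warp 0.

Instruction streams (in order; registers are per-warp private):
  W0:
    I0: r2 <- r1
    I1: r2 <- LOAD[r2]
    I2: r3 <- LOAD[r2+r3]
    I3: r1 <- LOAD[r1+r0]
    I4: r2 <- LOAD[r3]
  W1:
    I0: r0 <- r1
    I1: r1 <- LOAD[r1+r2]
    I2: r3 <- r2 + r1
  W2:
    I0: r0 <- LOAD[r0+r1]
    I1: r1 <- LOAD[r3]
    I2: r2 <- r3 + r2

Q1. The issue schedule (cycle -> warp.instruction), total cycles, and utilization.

cycle 0: W0.I0
cycle 1: W1.I0
cycle 2: W2.I0
cycle 3: W0.I1
cycle 4: W1.I1
cycle 5: W2.I1
cycle 6: W2.I2
cycle 7: W0.I2
cycle 8: W1.I2
cycle 9: W0.I3
cycle 10: idle
cycle 11: W0.I4

Answer: 12 cycles, utilization 11/12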